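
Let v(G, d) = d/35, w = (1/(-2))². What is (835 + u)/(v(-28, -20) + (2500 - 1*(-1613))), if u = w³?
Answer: 374087/1842368 ≈ 0.20305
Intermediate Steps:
w = ¼ (w = (1*(-½))² = (-½)² = ¼ ≈ 0.25000)
v(G, d) = d/35 (v(G, d) = d*(1/35) = d/35)
u = 1/64 (u = (¼)³ = 1/64 ≈ 0.015625)
(835 + u)/(v(-28, -20) + (2500 - 1*(-1613))) = (835 + 1/64)/((1/35)*(-20) + (2500 - 1*(-1613))) = 53441/(64*(-4/7 + (2500 + 1613))) = 53441/(64*(-4/7 + 4113)) = 53441/(64*(28787/7)) = (53441/64)*(7/28787) = 374087/1842368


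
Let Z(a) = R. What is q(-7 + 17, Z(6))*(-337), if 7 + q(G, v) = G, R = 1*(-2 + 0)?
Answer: -1011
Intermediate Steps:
R = -2 (R = 1*(-2) = -2)
Z(a) = -2
q(G, v) = -7 + G
q(-7 + 17, Z(6))*(-337) = (-7 + (-7 + 17))*(-337) = (-7 + 10)*(-337) = 3*(-337) = -1011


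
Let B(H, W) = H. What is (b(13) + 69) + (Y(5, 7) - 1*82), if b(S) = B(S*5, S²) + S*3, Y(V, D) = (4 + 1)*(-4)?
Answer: 71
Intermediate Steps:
Y(V, D) = -20 (Y(V, D) = 5*(-4) = -20)
b(S) = 8*S (b(S) = S*5 + S*3 = 5*S + 3*S = 8*S)
(b(13) + 69) + (Y(5, 7) - 1*82) = (8*13 + 69) + (-20 - 1*82) = (104 + 69) + (-20 - 82) = 173 - 102 = 71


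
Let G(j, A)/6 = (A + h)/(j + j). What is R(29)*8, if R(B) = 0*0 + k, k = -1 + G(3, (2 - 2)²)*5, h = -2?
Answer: -88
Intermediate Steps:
G(j, A) = 3*(-2 + A)/j (G(j, A) = 6*((A - 2)/(j + j)) = 6*((-2 + A)/((2*j))) = 6*((-2 + A)*(1/(2*j))) = 6*((-2 + A)/(2*j)) = 3*(-2 + A)/j)
k = -11 (k = -1 + (3*(-2 + (2 - 2)²)/3)*5 = -1 + (3*(⅓)*(-2 + 0²))*5 = -1 + (3*(⅓)*(-2 + 0))*5 = -1 + (3*(⅓)*(-2))*5 = -1 - 2*5 = -1 - 10 = -11)
R(B) = -11 (R(B) = 0*0 - 11 = 0 - 11 = -11)
R(29)*8 = -11*8 = -88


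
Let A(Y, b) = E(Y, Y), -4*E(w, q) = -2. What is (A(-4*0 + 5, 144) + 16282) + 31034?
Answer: 94633/2 ≈ 47317.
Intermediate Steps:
E(w, q) = ½ (E(w, q) = -¼*(-2) = ½)
A(Y, b) = ½
(A(-4*0 + 5, 144) + 16282) + 31034 = (½ + 16282) + 31034 = 32565/2 + 31034 = 94633/2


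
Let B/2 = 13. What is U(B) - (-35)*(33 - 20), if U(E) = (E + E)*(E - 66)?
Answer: -1625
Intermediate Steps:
B = 26 (B = 2*13 = 26)
U(E) = 2*E*(-66 + E) (U(E) = (2*E)*(-66 + E) = 2*E*(-66 + E))
U(B) - (-35)*(33 - 20) = 2*26*(-66 + 26) - (-35)*(33 - 20) = 2*26*(-40) - (-35)*13 = -2080 - 1*(-455) = -2080 + 455 = -1625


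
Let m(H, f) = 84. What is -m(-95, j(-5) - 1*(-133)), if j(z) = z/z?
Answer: -84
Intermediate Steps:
j(z) = 1
-m(-95, j(-5) - 1*(-133)) = -1*84 = -84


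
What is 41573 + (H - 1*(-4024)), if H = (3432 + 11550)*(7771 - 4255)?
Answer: 52722309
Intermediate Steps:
H = 52676712 (H = 14982*3516 = 52676712)
41573 + (H - 1*(-4024)) = 41573 + (52676712 - 1*(-4024)) = 41573 + (52676712 + 4024) = 41573 + 52680736 = 52722309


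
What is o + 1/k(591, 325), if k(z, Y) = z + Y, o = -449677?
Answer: -411904131/916 ≈ -4.4968e+5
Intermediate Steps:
k(z, Y) = Y + z
o + 1/k(591, 325) = -449677 + 1/(325 + 591) = -449677 + 1/916 = -411904131/916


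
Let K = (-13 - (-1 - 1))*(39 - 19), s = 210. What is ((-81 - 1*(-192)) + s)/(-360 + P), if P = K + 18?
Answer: -321/562 ≈ -0.57117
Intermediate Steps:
K = -220 (K = (-13 - 1*(-2))*20 = (-13 + 2)*20 = -11*20 = -220)
P = -202 (P = -220 + 18 = -202)
((-81 - 1*(-192)) + s)/(-360 + P) = ((-81 - 1*(-192)) + 210)/(-360 - 202) = ((-81 + 192) + 210)/(-562) = (111 + 210)*(-1/562) = 321*(-1/562) = -321/562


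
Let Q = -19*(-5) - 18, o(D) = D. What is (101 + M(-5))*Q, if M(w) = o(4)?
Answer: 8085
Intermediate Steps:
M(w) = 4
Q = 77 (Q = 95 - 18 = 77)
(101 + M(-5))*Q = (101 + 4)*77 = 105*77 = 8085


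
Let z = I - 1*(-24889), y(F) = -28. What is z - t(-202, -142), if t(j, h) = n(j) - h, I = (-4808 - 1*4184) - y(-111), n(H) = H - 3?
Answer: 15988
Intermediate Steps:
n(H) = -3 + H
I = -8964 (I = (-4808 - 1*4184) - 1*(-28) = (-4808 - 4184) + 28 = -8992 + 28 = -8964)
t(j, h) = -3 + j - h (t(j, h) = (-3 + j) - h = -3 + j - h)
z = 15925 (z = -8964 - 1*(-24889) = -8964 + 24889 = 15925)
z - t(-202, -142) = 15925 - (-3 - 202 - 1*(-142)) = 15925 - (-3 - 202 + 142) = 15925 - 1*(-63) = 15925 + 63 = 15988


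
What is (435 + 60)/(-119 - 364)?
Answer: -165/161 ≈ -1.0248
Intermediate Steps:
(435 + 60)/(-119 - 364) = 495/(-483) = 495*(-1/483) = -165/161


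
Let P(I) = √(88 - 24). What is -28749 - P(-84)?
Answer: -28757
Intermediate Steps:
P(I) = 8 (P(I) = √64 = 8)
-28749 - P(-84) = -28749 - 1*8 = -28749 - 8 = -28757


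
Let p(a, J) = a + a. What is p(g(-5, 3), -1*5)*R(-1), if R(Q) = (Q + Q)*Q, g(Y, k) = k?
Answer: 12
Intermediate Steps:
R(Q) = 2*Q**2 (R(Q) = (2*Q)*Q = 2*Q**2)
p(a, J) = 2*a
p(g(-5, 3), -1*5)*R(-1) = (2*3)*(2*(-1)**2) = 6*(2*1) = 6*2 = 12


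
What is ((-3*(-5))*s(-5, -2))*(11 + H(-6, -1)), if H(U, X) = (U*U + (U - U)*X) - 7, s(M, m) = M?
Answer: -3000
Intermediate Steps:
H(U, X) = -7 + U² (H(U, X) = (U² + 0*X) - 7 = (U² + 0) - 7 = U² - 7 = -7 + U²)
((-3*(-5))*s(-5, -2))*(11 + H(-6, -1)) = (-3*(-5)*(-5))*(11 + (-7 + (-6)²)) = (15*(-5))*(11 + (-7 + 36)) = -75*(11 + 29) = -75*40 = -3000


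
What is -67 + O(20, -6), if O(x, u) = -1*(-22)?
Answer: -45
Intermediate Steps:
O(x, u) = 22
-67 + O(20, -6) = -67 + 22 = -45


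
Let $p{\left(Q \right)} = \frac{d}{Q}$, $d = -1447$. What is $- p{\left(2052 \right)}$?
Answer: $\frac{1447}{2052} \approx 0.70517$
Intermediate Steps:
$p{\left(Q \right)} = - \frac{1447}{Q}$
$- p{\left(2052 \right)} = - \frac{-1447}{2052} = \left(-1\right) \left(- \frac{1447}{2052}\right) = \frac{1447}{2052}$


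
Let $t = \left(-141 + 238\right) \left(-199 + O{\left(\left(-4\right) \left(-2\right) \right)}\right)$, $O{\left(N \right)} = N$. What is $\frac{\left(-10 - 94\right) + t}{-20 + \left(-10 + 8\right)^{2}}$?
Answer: $\frac{18631}{16} \approx 1164.4$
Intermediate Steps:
$t = -18527$ ($t = \left(-141 + 238\right) \left(-199 - -8\right) = 97 \left(-199 + 8\right) = 97 \left(-191\right) = -18527$)
$\frac{\left(-10 - 94\right) + t}{-20 + \left(-10 + 8\right)^{2}} = \frac{\left(-10 - 94\right) - 18527}{-20 + \left(-10 + 8\right)^{2}} = \frac{\left(-10 - 94\right) - 18527}{-20 + \left(-2\right)^{2}} = \frac{-104 - 18527}{-20 + 4} = - \frac{18631}{-16} = \left(-18631\right) \left(- \frac{1}{16}\right) = \frac{18631}{16}$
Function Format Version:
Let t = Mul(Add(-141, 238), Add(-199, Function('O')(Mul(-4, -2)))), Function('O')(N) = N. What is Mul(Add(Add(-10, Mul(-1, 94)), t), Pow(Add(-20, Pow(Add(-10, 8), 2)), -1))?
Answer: Rational(18631, 16) ≈ 1164.4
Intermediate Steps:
t = -18527 (t = Mul(Add(-141, 238), Add(-199, Mul(-4, -2))) = Mul(97, Add(-199, 8)) = Mul(97, -191) = -18527)
Mul(Add(Add(-10, Mul(-1, 94)), t), Pow(Add(-20, Pow(Add(-10, 8), 2)), -1)) = Mul(Add(Add(-10, Mul(-1, 94)), -18527), Pow(Add(-20, Pow(Add(-10, 8), 2)), -1)) = Mul(Add(Add(-10, -94), -18527), Pow(Add(-20, Pow(-2, 2)), -1)) = Mul(Add(-104, -18527), Pow(Add(-20, 4), -1)) = Mul(-18631, Pow(-16, -1)) = Mul(-18631, Rational(-1, 16)) = Rational(18631, 16)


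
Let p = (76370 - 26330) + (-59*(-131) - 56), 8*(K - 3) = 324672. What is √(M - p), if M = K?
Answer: I*√17126 ≈ 130.87*I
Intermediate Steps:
K = 40587 (K = 3 + (⅛)*324672 = 3 + 40584 = 40587)
M = 40587
p = 57713 (p = 50040 + (7729 - 56) = 50040 + 7673 = 57713)
√(M - p) = √(40587 - 1*57713) = √(40587 - 57713) = √(-17126) = I*√17126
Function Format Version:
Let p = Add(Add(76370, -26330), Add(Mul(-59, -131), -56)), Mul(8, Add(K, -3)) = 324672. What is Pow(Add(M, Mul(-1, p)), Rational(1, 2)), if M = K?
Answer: Mul(I, Pow(17126, Rational(1, 2))) ≈ Mul(130.87, I)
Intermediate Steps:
K = 40587 (K = Add(3, Mul(Rational(1, 8), 324672)) = Add(3, 40584) = 40587)
M = 40587
p = 57713 (p = Add(50040, Add(7729, -56)) = Add(50040, 7673) = 57713)
Pow(Add(M, Mul(-1, p)), Rational(1, 2)) = Pow(Add(40587, Mul(-1, 57713)), Rational(1, 2)) = Pow(Add(40587, -57713), Rational(1, 2)) = Pow(-17126, Rational(1, 2)) = Mul(I, Pow(17126, Rational(1, 2)))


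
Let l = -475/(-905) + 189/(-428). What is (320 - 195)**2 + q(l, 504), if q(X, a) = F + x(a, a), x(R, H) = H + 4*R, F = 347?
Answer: 18492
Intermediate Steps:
l = 6451/77468 (l = -475*(-1/905) + 189*(-1/428) = 95/181 - 189/428 = 6451/77468 ≈ 0.083273)
q(X, a) = 347 + 5*a (q(X, a) = 347 + (a + 4*a) = 347 + 5*a)
(320 - 195)**2 + q(l, 504) = (320 - 195)**2 + (347 + 5*504) = 125**2 + (347 + 2520) = 15625 + 2867 = 18492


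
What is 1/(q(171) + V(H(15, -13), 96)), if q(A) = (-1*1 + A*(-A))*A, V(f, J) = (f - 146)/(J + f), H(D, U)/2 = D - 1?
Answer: -62/310023743 ≈ -1.9998e-7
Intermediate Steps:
H(D, U) = -2 + 2*D (H(D, U) = 2*(D - 1) = 2*(-1 + D) = -2 + 2*D)
V(f, J) = (-146 + f)/(J + f)
q(A) = A*(-1 - A**2) (q(A) = (-1 - A**2)*A = A*(-1 - A**2))
1/(q(171) + V(H(15, -13), 96)) = 1/((-1*171 - 1*171**3) + (-146 + (-2 + 2*15))/(96 + (-2 + 2*15))) = 1/((-171 - 1*5000211) + (-146 + (-2 + 30))/(96 + (-2 + 30))) = 1/((-171 - 5000211) + (-146 + 28)/(96 + 28)) = 1/(-5000382 - 118/124) = 1/(-5000382 + (1/124)*(-118)) = 1/(-5000382 - 59/62) = 1/(-310023743/62) = -62/310023743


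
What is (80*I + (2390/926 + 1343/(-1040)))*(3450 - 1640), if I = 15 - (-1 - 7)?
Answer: 160477820171/48152 ≈ 3.3327e+6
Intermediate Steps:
I = 23 (I = 15 - 1*(-8) = 15 + 8 = 23)
(80*I + (2390/926 + 1343/(-1040)))*(3450 - 1640) = (80*23 + (2390/926 + 1343/(-1040)))*(3450 - 1640) = (1840 + (2390*(1/926) + 1343*(-1/1040)))*1810 = (1840 + (1195/463 - 1343/1040))*1810 = (1840 + 620991/481520)*1810 = (886617791/481520)*1810 = 160477820171/48152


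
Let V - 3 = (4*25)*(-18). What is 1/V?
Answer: -1/1797 ≈ -0.00055648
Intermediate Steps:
V = -1797 (V = 3 + (4*25)*(-18) = 3 + 100*(-18) = 3 - 1800 = -1797)
1/V = 1/(-1797) = -1/1797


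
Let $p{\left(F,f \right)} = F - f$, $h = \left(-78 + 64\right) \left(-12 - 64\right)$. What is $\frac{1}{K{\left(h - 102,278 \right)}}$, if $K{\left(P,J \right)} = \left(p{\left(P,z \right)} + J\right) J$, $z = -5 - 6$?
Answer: $\frac{1}{347778} \approx 2.8754 \cdot 10^{-6}$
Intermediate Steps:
$z = -11$ ($z = -5 - 6 = -11$)
$h = 1064$ ($h = \left(-14\right) \left(-76\right) = 1064$)
$K{\left(P,J \right)} = J \left(11 + J + P\right)$ ($K{\left(P,J \right)} = \left(\left(P - -11\right) + J\right) J = \left(\left(P + 11\right) + J\right) J = \left(\left(11 + P\right) + J\right) J = \left(11 + J + P\right) J = J \left(11 + J + P\right)$)
$\frac{1}{K{\left(h - 102,278 \right)}} = \frac{1}{278 \left(11 + 278 + \left(1064 - 102\right)\right)} = \frac{1}{278 \left(11 + 278 + 962\right)} = \frac{1}{278 \cdot 1251} = \frac{1}{347778}$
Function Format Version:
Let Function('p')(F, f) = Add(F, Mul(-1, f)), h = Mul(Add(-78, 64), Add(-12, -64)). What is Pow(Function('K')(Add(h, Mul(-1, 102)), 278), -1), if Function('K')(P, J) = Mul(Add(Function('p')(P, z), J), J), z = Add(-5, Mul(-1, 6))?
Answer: Rational(1, 347778) ≈ 2.8754e-6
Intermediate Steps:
z = -11 (z = Add(-5, -6) = -11)
h = 1064 (h = Mul(-14, -76) = 1064)
Function('K')(P, J) = Mul(J, Add(11, J, P)) (Function('K')(P, J) = Mul(Add(Add(P, Mul(-1, -11)), J), J) = Mul(Add(Add(P, 11), J), J) = Mul(Add(Add(11, P), J), J) = Mul(Add(11, J, P), J) = Mul(J, Add(11, J, P)))
Pow(Function('K')(Add(h, Mul(-1, 102)), 278), -1) = Pow(Mul(278, Add(11, 278, Add(1064, Mul(-1, 102)))), -1) = Pow(Mul(278, Add(11, 278, Add(1064, -102))), -1) = Pow(Mul(278, Add(11, 278, 962)), -1) = Pow(Mul(278, 1251), -1) = Pow(347778, -1) = Rational(1, 347778)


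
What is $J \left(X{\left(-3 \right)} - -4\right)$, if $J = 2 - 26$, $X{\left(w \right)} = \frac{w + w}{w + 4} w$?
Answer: $-528$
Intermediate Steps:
$X{\left(w \right)} = \frac{2 w^{2}}{4 + w}$ ($X{\left(w \right)} = \frac{2 w}{4 + w} w = \frac{2 w^{2}}{4 + w}$)
$J = -24$ ($J = 2 - 26 = -24$)
$J \left(X{\left(-3 \right)} - -4\right) = - 24 \left(\frac{2 \left(-3\right)^{2}}{4 - 3} - -4\right) = - 24 \left(2 \cdot 9 \cdot 1^{-1} + 4\right) = - 24 \left(2 \cdot 9 \cdot 1 + 4\right) = - 24 \left(18 + 4\right) = \left(-24\right) 22 = -528$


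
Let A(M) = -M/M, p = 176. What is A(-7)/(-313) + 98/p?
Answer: 15425/27544 ≈ 0.56001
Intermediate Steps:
A(M) = -1 (A(M) = -1*1 = -1)
A(-7)/(-313) + 98/p = -1/(-313) + 98/176 = -1*(-1/313) + 98*(1/176) = 1/313 + 49/88 = 15425/27544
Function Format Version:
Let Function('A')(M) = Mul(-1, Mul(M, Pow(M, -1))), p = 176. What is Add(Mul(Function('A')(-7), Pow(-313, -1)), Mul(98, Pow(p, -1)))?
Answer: Rational(15425, 27544) ≈ 0.56001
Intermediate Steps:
Function('A')(M) = -1 (Function('A')(M) = Mul(-1, 1) = -1)
Add(Mul(Function('A')(-7), Pow(-313, -1)), Mul(98, Pow(p, -1))) = Add(Mul(-1, Pow(-313, -1)), Mul(98, Pow(176, -1))) = Add(Mul(-1, Rational(-1, 313)), Mul(98, Rational(1, 176))) = Add(Rational(1, 313), Rational(49, 88)) = Rational(15425, 27544)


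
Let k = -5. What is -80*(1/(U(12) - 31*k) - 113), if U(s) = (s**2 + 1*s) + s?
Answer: 2919840/323 ≈ 9039.8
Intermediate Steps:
U(s) = s**2 + 2*s (U(s) = (s**2 + s) + s = (s + s**2) + s = s**2 + 2*s)
-80*(1/(U(12) - 31*k) - 113) = -80*(1/(12*(2 + 12) - 31*(-5)) - 113) = -80*(1/(12*14 + 155) - 113) = -80*(1/(168 + 155) - 113) = -80*(1/323 - 113) = -80*(-36498/323) = 2919840/323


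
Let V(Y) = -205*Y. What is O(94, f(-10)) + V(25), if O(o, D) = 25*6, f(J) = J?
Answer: -4975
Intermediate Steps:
O(o, D) = 150
O(94, f(-10)) + V(25) = 150 - 205*25 = 150 - 5125 = -4975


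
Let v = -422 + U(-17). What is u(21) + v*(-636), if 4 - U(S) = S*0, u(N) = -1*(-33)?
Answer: 265881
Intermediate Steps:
u(N) = 33
U(S) = 4 (U(S) = 4 - S*0 = 4 - 1*0 = 4 + 0 = 4)
v = -418 (v = -422 + 4 = -418)
u(21) + v*(-636) = 33 - 418*(-636) = 33 + 265848 = 265881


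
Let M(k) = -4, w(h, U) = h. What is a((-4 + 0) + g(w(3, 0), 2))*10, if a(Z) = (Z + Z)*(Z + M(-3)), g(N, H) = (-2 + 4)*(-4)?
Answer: 3840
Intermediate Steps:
g(N, H) = -8 (g(N, H) = 2*(-4) = -8)
a(Z) = 2*Z*(-4 + Z) (a(Z) = (Z + Z)*(Z - 4) = (2*Z)*(-4 + Z) = 2*Z*(-4 + Z))
a((-4 + 0) + g(w(3, 0), 2))*10 = (2*((-4 + 0) - 8)*(-4 + ((-4 + 0) - 8)))*10 = (2*(-4 - 8)*(-4 + (-4 - 8)))*10 = (2*(-12)*(-4 - 12))*10 = (2*(-12)*(-16))*10 = 384*10 = 3840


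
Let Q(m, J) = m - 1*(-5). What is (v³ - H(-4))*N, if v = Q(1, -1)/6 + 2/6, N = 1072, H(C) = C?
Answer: 184384/27 ≈ 6829.0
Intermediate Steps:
Q(m, J) = 5 + m (Q(m, J) = m + 5 = 5 + m)
v = 4/3 (v = (5 + 1)/6 + 2/6 = 6*(⅙) + 2*(⅙) = 1 + ⅓ = 4/3 ≈ 1.3333)
(v³ - H(-4))*N = ((4/3)³ - 1*(-4))*1072 = (64/27 + 4)*1072 = (172/27)*1072 = 184384/27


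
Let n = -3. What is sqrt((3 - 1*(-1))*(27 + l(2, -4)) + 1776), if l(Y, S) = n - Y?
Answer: 2*sqrt(466) ≈ 43.174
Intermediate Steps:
l(Y, S) = -3 - Y
sqrt((3 - 1*(-1))*(27 + l(2, -4)) + 1776) = sqrt((3 - 1*(-1))*(27 + (-3 - 1*2)) + 1776) = sqrt((3 + 1)*(27 + (-3 - 2)) + 1776) = sqrt(4*(27 - 5) + 1776) = sqrt(4*22 + 1776) = sqrt(88 + 1776) = sqrt(1864) = 2*sqrt(466)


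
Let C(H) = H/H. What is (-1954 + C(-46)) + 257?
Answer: -1696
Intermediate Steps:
C(H) = 1
(-1954 + C(-46)) + 257 = (-1954 + 1) + 257 = -1953 + 257 = -1696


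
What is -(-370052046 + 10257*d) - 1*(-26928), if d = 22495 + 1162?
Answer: 127429125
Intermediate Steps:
d = 23657
-(-370052046 + 10257*d) - 1*(-26928) = -10257/(1/(23657 - 36078)) - 1*(-26928) = -10257/(1/(-12421)) + 26928 = -10257/(-1/12421) + 26928 = -10257*(-12421) + 26928 = 127402197 + 26928 = 127429125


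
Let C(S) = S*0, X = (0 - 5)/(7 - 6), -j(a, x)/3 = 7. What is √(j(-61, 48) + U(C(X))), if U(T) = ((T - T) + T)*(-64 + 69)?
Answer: I*√21 ≈ 4.5826*I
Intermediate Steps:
j(a, x) = -21 (j(a, x) = -3*7 = -21)
X = -5 (X = -5/1 = -5*1 = -5)
C(S) = 0
U(T) = 5*T (U(T) = (0 + T)*5 = T*5 = 5*T)
√(j(-61, 48) + U(C(X))) = √(-21 + 5*0) = √(-21 + 0) = √(-21) = I*√21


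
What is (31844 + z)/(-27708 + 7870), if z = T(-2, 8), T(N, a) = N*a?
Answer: -146/91 ≈ -1.6044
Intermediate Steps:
z = -16 (z = -2*8 = -16)
(31844 + z)/(-27708 + 7870) = (31844 - 16)/(-27708 + 7870) = 31828/(-19838) = 31828*(-1/19838) = -146/91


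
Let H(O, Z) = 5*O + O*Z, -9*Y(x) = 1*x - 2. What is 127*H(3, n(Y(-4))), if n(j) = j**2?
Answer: 6223/3 ≈ 2074.3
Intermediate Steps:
Y(x) = 2/9 - x/9 (Y(x) = -(1*x - 2)/9 = -(x - 2)/9 = -(-2 + x)/9 = 2/9 - x/9)
127*H(3, n(Y(-4))) = 127*(3*(5 + (2/9 - 1/9*(-4))**2)) = 127*(3*(5 + (2/9 + 4/9)**2)) = 127*(3*(5 + (2/3)**2)) = 127*(3*(5 + 4/9)) = 127*(3*(49/9)) = 127*(49/3) = 6223/3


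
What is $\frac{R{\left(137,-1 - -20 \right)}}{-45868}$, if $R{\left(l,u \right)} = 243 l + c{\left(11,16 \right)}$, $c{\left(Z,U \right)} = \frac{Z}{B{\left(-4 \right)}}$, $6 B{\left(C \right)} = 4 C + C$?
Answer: $- \frac{332877}{458680} \approx -0.72573$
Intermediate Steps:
$B{\left(C \right)} = \frac{5 C}{6}$ ($B{\left(C \right)} = \frac{4 C + C}{6} = \frac{5 C}{6}$)
$c{\left(Z,U \right)} = - \frac{3 Z}{10}$ ($c{\left(Z,U \right)} = \frac{Z}{\frac{5}{6} \left(-4\right)} = \frac{Z}{- \frac{10}{3}} = Z \left(- \frac{3}{10}\right) = - \frac{3 Z}{10}$)
$R{\left(l,u \right)} = - \frac{33}{10} + 243 l$ ($R{\left(l,u \right)} = 243 l - \frac{33}{10} = - \frac{33}{10} + 243 l$)
$\frac{R{\left(137,-1 - -20 \right)}}{-45868} = \frac{- \frac{33}{10} + 243 \cdot 137}{-45868} = \left(- \frac{33}{10} + 33291\right) \left(- \frac{1}{45868}\right) = \frac{332877}{10} \left(- \frac{1}{45868}\right) = - \frac{332877}{458680}$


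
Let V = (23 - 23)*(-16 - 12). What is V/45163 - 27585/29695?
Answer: -5517/5939 ≈ -0.92894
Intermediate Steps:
V = 0 (V = 0*(-28) = 0)
V/45163 - 27585/29695 = 0/45163 - 27585/29695 = 0*(1/45163) - 27585*1/29695 = 0 - 5517/5939 = -5517/5939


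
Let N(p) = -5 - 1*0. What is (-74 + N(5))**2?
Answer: 6241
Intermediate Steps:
N(p) = -5 (N(p) = -5 + 0 = -5)
(-74 + N(5))**2 = (-74 - 5)**2 = (-79)**2 = 6241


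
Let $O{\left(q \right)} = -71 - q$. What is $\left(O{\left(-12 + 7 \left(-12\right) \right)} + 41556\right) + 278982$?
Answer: $320563$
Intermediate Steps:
$\left(O{\left(-12 + 7 \left(-12\right) \right)} + 41556\right) + 278982 = \left(\left(-71 - \left(-12 + 7 \left(-12\right)\right)\right) + 41556\right) + 278982 = \left(\left(-71 - \left(-12 - 84\right)\right) + 41556\right) + 278982 = \left(\left(-71 - -96\right) + 41556\right) + 278982 = \left(\left(-71 + 96\right) + 41556\right) + 278982 = \left(25 + 41556\right) + 278982 = 41581 + 278982 = 320563$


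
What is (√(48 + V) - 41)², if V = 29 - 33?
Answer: 1725 - 164*√11 ≈ 1181.1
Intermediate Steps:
V = -4
(√(48 + V) - 41)² = (√(48 - 4) - 41)² = (√44 - 41)² = (2*√11 - 41)² = (-41 + 2*√11)²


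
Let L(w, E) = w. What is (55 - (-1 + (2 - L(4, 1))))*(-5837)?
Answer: -338546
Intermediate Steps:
(55 - (-1 + (2 - L(4, 1))))*(-5837) = (55 - (-1 + (2 - 1*4)))*(-5837) = (55 - (-1 + (2 - 4)))*(-5837) = (55 - (-1 - 2))*(-5837) = (55 - 1*(-3))*(-5837) = (55 + 3)*(-5837) = 58*(-5837) = -338546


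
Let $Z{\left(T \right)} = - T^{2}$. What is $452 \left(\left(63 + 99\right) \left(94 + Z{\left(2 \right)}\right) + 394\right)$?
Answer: $6768248$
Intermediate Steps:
$452 \left(\left(63 + 99\right) \left(94 + Z{\left(2 \right)}\right) + 394\right) = 452 \left(\left(63 + 99\right) \left(94 - 2^{2}\right) + 394\right) = 452 \left(162 \left(94 - 4\right) + 394\right) = 452 \left(162 \cdot 90 + 394\right) = 452 \left(14580 + 394\right) = 452 \cdot 14974 = 6768248$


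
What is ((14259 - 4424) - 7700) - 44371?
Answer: -42236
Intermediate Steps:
((14259 - 4424) - 7700) - 44371 = (9835 - 7700) - 44371 = 2135 - 44371 = -42236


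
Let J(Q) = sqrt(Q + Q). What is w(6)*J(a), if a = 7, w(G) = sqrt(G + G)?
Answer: 2*sqrt(42) ≈ 12.961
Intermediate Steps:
w(G) = sqrt(2)*sqrt(G) (w(G) = sqrt(2*G) = sqrt(2)*sqrt(G))
J(Q) = sqrt(2)*sqrt(Q) (J(Q) = sqrt(2*Q) = sqrt(2)*sqrt(Q))
w(6)*J(a) = (sqrt(2)*sqrt(6))*(sqrt(2)*sqrt(7)) = (2*sqrt(3))*sqrt(14) = 2*sqrt(42)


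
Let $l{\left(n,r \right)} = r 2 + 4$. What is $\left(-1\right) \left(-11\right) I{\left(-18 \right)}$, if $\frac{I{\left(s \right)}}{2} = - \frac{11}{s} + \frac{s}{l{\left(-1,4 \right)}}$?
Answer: $- \frac{176}{9} \approx -19.556$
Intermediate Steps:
$l{\left(n,r \right)} = 4 + 2 r$ ($l{\left(n,r \right)} = 2 r + 4 = 4 + 2 r$)
$I{\left(s \right)} = - \frac{22}{s} + \frac{s}{6}$ ($I{\left(s \right)} = 2 \left(- \frac{11}{s} + \frac{s}{4 + 2 \cdot 4}\right) = 2 \left(- \frac{11}{s} + \frac{s}{4 + 8}\right) = 2 \left(- \frac{11}{s} + \frac{s}{12}\right) = - \frac{22}{s} + \frac{s}{6}$)
$\left(-1\right) \left(-11\right) I{\left(-18 \right)} = \left(-1\right) \left(-11\right) \left(- \frac{22}{-18} + \frac{1}{6} \left(-18\right)\right) = 11 \left(\left(-22\right) \left(- \frac{1}{18}\right) - 3\right) = 11 \left(\frac{11}{9} - 3\right) = 11 \left(- \frac{16}{9}\right) = - \frac{176}{9}$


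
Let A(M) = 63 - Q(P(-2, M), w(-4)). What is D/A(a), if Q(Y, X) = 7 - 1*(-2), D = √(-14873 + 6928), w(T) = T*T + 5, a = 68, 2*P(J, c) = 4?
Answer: I*√7945/54 ≈ 1.6506*I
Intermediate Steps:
P(J, c) = 2 (P(J, c) = (½)*4 = 2)
w(T) = 5 + T² (w(T) = T² + 5 = 5 + T²)
D = I*√7945 (D = √(-7945) = I*√7945 ≈ 89.135*I)
Q(Y, X) = 9 (Q(Y, X) = 7 + 2 = 9)
A(M) = 54 (A(M) = 63 - 1*9 = 63 - 9 = 54)
D/A(a) = (I*√7945)/54 = (I*√7945)*(1/54) = I*√7945/54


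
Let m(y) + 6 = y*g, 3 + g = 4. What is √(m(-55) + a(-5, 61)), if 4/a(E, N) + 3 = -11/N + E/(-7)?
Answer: I*√857233/117 ≈ 7.9134*I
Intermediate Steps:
g = 1 (g = -3 + 4 = 1)
a(E, N) = 4/(-3 - 11/N - E/7) (a(E, N) = 4/(-3 + (-11/N + E/(-7))) = 4/(-3 + (-11/N + E*(-⅐))) = 4/(-3 + (-11/N - E/7)) = 4/(-3 - 11/N - E/7))
m(y) = -6 + y (m(y) = -6 + y*1 = -6 + y)
√(m(-55) + a(-5, 61)) = √((-6 - 55) - 28*61/(77 + 21*61 - 5*61)) = √(-61 - 28*61/(77 + 1281 - 305)) = √(-61 - 28*61/1053) = √(-61 - 28*61*1/1053) = √(-61 - 1708/1053) = √(-65941/1053) = I*√857233/117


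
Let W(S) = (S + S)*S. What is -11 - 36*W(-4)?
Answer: -1163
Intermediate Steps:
W(S) = 2*S² (W(S) = (2*S)*S = 2*S²)
-11 - 36*W(-4) = -11 - 72*(-4)² = -11 - 72*16 = -11 - 36*32 = -11 - 1152 = -1163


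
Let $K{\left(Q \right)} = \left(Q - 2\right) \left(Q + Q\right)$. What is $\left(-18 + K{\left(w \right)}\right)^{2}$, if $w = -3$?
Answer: $144$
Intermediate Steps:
$K{\left(Q \right)} = 2 Q \left(-2 + Q\right)$ ($K{\left(Q \right)} = \left(-2 + Q\right) 2 Q = 2 Q \left(-2 + Q\right)$)
$\left(-18 + K{\left(w \right)}\right)^{2} = \left(-18 + 2 \left(-3\right) \left(-2 - 3\right)\right)^{2} = \left(-18 + 2 \left(-3\right) \left(-5\right)\right)^{2} = \left(-18 + 30\right)^{2} = 12^{2} = 144$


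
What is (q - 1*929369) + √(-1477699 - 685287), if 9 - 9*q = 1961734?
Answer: -10326046/9 + I*√2162986 ≈ -1.1473e+6 + 1470.7*I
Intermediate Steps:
q = -1961725/9 (q = 1 - ⅑*1961734 = 1 - 1961734/9 = -1961725/9 ≈ -2.1797e+5)
(q - 1*929369) + √(-1477699 - 685287) = (-1961725/9 - 1*929369) + √(-1477699 - 685287) = (-1961725/9 - 929369) + √(-2162986) = -10326046/9 + I*√2162986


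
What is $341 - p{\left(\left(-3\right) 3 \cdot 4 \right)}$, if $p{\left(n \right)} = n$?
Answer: $377$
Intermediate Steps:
$341 - p{\left(\left(-3\right) 3 \cdot 4 \right)} = 341 - \left(-3\right) 3 \cdot 4 = 341 - \left(-9\right) 4 = 341 - -36 = 341 + 36 = 377$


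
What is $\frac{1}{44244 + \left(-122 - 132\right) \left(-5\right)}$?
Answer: $\frac{1}{45514} \approx 2.1971 \cdot 10^{-5}$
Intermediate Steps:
$\frac{1}{44244 + \left(-122 - 132\right) \left(-5\right)} = \frac{1}{44244 - -1270} = \frac{1}{44244 + 1270} = \frac{1}{45514}$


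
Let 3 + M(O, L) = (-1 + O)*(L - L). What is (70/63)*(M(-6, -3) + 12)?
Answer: 10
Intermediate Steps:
M(O, L) = -3 (M(O, L) = -3 + (-1 + O)*(L - L) = -3 + (-1 + O)*0 = -3 + 0 = -3)
(70/63)*(M(-6, -3) + 12) = (70/63)*(-3 + 12) = (70*(1/63))*9 = (10/9)*9 = 10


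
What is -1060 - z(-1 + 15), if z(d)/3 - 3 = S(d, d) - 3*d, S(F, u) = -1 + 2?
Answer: -946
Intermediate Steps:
S(F, u) = 1
z(d) = 12 - 9*d (z(d) = 9 + 3*(1 - 3*d) = 9 + (3 - 9*d) = 12 - 9*d)
-1060 - z(-1 + 15) = -1060 - (12 - 9*(-1 + 15)) = -1060 - (12 - 9*14) = -1060 - (12 - 126) = -1060 - 1*(-114) = -1060 + 114 = -946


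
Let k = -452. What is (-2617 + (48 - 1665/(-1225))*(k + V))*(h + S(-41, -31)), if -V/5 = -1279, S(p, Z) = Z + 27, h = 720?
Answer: 7285559192/35 ≈ 2.0816e+8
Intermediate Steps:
S(p, Z) = 27 + Z
V = 6395 (V = -5*(-1279) = 6395)
(-2617 + (48 - 1665/(-1225))*(k + V))*(h + S(-41, -31)) = (-2617 + (48 - 1665/(-1225))*(-452 + 6395))*(720 + (27 - 31)) = (-2617 + (48 - 1665*(-1/1225))*5943)*(720 - 4) = (-2617 + (48 + 333/245)*5943)*716 = (-2617 + (12093/245)*5943)*716 = (-2617 + 10266957/35)*716 = (10175362/35)*716 = 7285559192/35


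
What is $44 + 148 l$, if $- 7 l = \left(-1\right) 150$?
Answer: $\frac{22508}{7} \approx 3215.4$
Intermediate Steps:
$l = \frac{150}{7}$ ($l = - \frac{\left(-1\right) 150}{7} = \left(- \frac{1}{7}\right) \left(-150\right) = \frac{150}{7} \approx 21.429$)
$44 + 148 l = 44 + 148 \cdot \frac{150}{7} = 44 + \frac{22200}{7} = \frac{22508}{7}$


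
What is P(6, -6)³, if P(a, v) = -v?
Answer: 216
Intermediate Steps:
P(6, -6)³ = (-1*(-6))³ = 6³ = 216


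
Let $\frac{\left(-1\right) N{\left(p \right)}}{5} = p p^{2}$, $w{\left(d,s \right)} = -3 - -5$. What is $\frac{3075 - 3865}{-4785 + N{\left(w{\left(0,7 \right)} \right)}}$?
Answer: $\frac{158}{965} \approx 0.16373$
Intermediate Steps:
$w{\left(d,s \right)} = 2$ ($w{\left(d,s \right)} = -3 + 5 = 2$)
$N{\left(p \right)} = - 5 p^{3}$ ($N{\left(p \right)} = - 5 p p^{2} = - 5 p^{3}$)
$\frac{3075 - 3865}{-4785 + N{\left(w{\left(0,7 \right)} \right)}} = \frac{3075 - 3865}{-4785 - 5 \cdot 2^{3}} = - \frac{790}{-4785 - 40} = - \frac{790}{-4825} = \left(-790\right) \left(- \frac{1}{4825}\right) = \frac{158}{965}$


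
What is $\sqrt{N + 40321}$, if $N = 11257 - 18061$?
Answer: $11 \sqrt{277} \approx 183.08$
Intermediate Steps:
$N = -6804$
$\sqrt{N + 40321} = \sqrt{-6804 + 40321} = \sqrt{33517} = 11 \sqrt{277}$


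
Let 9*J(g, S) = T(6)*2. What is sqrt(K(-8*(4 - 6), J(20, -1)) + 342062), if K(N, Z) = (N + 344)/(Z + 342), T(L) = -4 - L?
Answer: sqrt(799689045122)/1529 ≈ 584.86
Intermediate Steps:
J(g, S) = -20/9 (J(g, S) = ((-4 - 1*6)*2)/9 = ((-4 - 6)*2)/9 = (-10*2)/9 = (1/9)*(-20) = -20/9)
K(N, Z) = (344 + N)/(342 + Z)
sqrt(K(-8*(4 - 6), J(20, -1)) + 342062) = sqrt((344 - 8*(4 - 6))/(342 - 20/9) + 342062) = sqrt((344 - 8*(-2))/(3058/9) + 342062) = sqrt(9*(344 + 16)/3058 + 342062) = sqrt((9/3058)*360 + 342062) = sqrt(1620/1529 + 342062) = sqrt(523014418/1529) = sqrt(799689045122)/1529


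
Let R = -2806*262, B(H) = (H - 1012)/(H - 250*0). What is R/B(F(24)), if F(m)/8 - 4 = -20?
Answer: -23525504/285 ≈ -82546.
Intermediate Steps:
F(m) = -128 (F(m) = 32 + 8*(-20) = 32 - 160 = -128)
B(H) = (-1012 + H)/H (B(H) = (-1012 + H)/(H + 0) = (-1012 + H)/H)
R = -735172
R/B(F(24)) = -735172*(-128/(-1012 - 128)) = -735172/((-1/128*(-1140))) = -735172/285/32 = -735172*32/285 = -23525504/285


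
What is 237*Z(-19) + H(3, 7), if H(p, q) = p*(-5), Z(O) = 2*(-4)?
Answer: -1911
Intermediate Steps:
Z(O) = -8
H(p, q) = -5*p
237*Z(-19) + H(3, 7) = 237*(-8) - 5*3 = -1896 - 15 = -1911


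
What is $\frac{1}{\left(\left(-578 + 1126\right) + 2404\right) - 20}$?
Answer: $\frac{1}{2932} \approx 0.00034106$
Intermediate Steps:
$\frac{1}{\left(\left(-578 + 1126\right) + 2404\right) - 20} = \frac{1}{\left(548 + 2404\right) - 20} = \frac{1}{2952 - 20} = \frac{1}{2932}$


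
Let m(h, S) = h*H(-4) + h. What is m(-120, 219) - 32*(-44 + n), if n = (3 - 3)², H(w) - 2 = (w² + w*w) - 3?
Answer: -2432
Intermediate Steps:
H(w) = -1 + 2*w² (H(w) = 2 + ((w² + w*w) - 3) = 2 + ((w² + w²) - 3) = 2 + (2*w² - 3) = 2 + (-3 + 2*w²) = -1 + 2*w²)
m(h, S) = 32*h (m(h, S) = h*(-1 + 2*(-4)²) + h = h*(-1 + 2*16) + h = h*(-1 + 32) + h = h*31 + h = 31*h + h = 32*h)
n = 0 (n = 0² = 0)
m(-120, 219) - 32*(-44 + n) = 32*(-120) - 32*(-44 + 0) = -3840 - 32*(-44) = -3840 - 1*(-1408) = -3840 + 1408 = -2432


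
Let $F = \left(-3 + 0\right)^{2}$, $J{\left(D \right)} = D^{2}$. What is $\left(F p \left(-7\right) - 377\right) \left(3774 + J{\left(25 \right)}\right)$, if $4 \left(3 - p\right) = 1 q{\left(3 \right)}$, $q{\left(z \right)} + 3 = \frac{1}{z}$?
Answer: $-2674592$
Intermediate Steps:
$q{\left(z \right)} = -3 + \frac{1}{z}$
$p = \frac{11}{3}$ ($p = 3 - \frac{1 \left(-3 + \frac{1}{3}\right)}{4} = 3 - \frac{1 \left(- \frac{8}{3}\right)}{4} = 3 - - \frac{2}{3} = 3 + \frac{2}{3} = \frac{11}{3} \approx 3.6667$)
$F = 9$ ($F = \left(-3\right)^{2} = 9$)
$\left(F p \left(-7\right) - 377\right) \left(3774 + J{\left(25 \right)}\right) = \left(9 \cdot \frac{11}{3} \left(-7\right) - 377\right) \left(3774 + 25^{2}\right) = \left(33 \left(-7\right) - 377\right) \left(3774 + 625\right) = \left(-231 - 377\right) 4399 = \left(-608\right) 4399 = -2674592$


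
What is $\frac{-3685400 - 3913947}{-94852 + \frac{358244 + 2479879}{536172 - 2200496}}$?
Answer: $\frac{12647775596428}{157867298171} \approx 80.116$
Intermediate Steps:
$\frac{-3685400 - 3913947}{-94852 + \frac{358244 + 2479879}{536172 - 2200496}} = - \frac{7599347}{-94852 + \frac{2838123}{-1664324}} = - \frac{7599347}{-94852 + 2838123 \left(- \frac{1}{1664324}\right)} = - \frac{7599347}{-94852 - \frac{2838123}{1664324}} = - \frac{7599347}{- \frac{157867298171}{1664324}} = \left(-7599347\right) \left(- \frac{1664324}{157867298171}\right) = \frac{12647775596428}{157867298171}$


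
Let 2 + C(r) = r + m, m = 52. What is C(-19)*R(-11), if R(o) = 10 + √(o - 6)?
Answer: 310 + 31*I*√17 ≈ 310.0 + 127.82*I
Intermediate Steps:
C(r) = 50 + r (C(r) = -2 + (r + 52) = -2 + (52 + r) = 50 + r)
R(o) = 10 + √(-6 + o)
C(-19)*R(-11) = (50 - 19)*(10 + √(-6 - 11)) = 31*(10 + √(-17)) = 31*(10 + I*√17) = 310 + 31*I*√17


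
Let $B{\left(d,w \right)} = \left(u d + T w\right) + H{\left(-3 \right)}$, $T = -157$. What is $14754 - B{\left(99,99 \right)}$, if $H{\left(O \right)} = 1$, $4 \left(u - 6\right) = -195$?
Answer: $\frac{138113}{4} \approx 34528.0$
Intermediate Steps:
$u = - \frac{171}{4}$ ($u = 6 + \frac{1}{4} \left(-195\right) = 6 - \frac{195}{4} = - \frac{171}{4} \approx -42.75$)
$B{\left(d,w \right)} = 1 - 157 w - \frac{171 d}{4}$ ($B{\left(d,w \right)} = \left(- \frac{171 d}{4} - 157 w\right) + 1 = \left(- 157 w - \frac{171 d}{4}\right) + 1 = 1 - 157 w - \frac{171 d}{4}$)
$14754 - B{\left(99,99 \right)} = 14754 - \left(1 - 15543 - \frac{16929}{4}\right) = 14754 - - \frac{79097}{4} = 14754 + \frac{79097}{4} = \frac{138113}{4}$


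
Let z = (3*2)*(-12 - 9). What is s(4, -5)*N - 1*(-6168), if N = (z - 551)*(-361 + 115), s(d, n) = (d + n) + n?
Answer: -993084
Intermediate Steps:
s(d, n) = d + 2*n
z = -126 (z = 6*(-21) = -126)
N = 166542 (N = (-126 - 551)*(-361 + 115) = -677*(-246) = 166542)
s(4, -5)*N - 1*(-6168) = (4 + 2*(-5))*166542 - 1*(-6168) = (4 - 10)*166542 + 6168 = -6*166542 + 6168 = -999252 + 6168 = -993084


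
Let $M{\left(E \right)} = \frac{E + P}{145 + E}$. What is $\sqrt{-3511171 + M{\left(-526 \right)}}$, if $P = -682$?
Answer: $\frac{i \sqrt{509684633283}}{381} \approx 1873.8 i$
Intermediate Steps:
$M{\left(E \right)} = \frac{-682 + E}{145 + E}$ ($M{\left(E \right)} = \frac{E - 682}{145 + E} = \frac{-682 + E}{145 + E}$)
$\sqrt{-3511171 + M{\left(-526 \right)}} = \sqrt{-3511171 + \frac{-682 - 526}{145 - 526}} = \sqrt{-3511171 + \frac{1}{-381} \left(-1208\right)} = \sqrt{-3511171 - - \frac{1208}{381}} = \sqrt{-3511171 + \frac{1208}{381}} = \sqrt{- \frac{1337754943}{381}} = \frac{i \sqrt{509684633283}}{381}$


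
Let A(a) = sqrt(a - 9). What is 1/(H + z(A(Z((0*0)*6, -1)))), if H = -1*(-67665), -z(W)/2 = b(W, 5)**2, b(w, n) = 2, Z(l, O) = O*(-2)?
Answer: 1/67657 ≈ 1.4780e-5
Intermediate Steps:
Z(l, O) = -2*O
A(a) = sqrt(-9 + a)
z(W) = -8 (z(W) = -2*2**2 = -2*4 = -8)
H = 67665
1/(H + z(A(Z((0*0)*6, -1)))) = 1/(67665 - 8) = 1/67657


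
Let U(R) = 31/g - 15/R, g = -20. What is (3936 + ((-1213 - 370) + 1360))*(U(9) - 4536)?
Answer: -1011246689/60 ≈ -1.6854e+7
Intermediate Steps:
U(R) = -31/20 - 15/R (U(R) = 31/(-20) - 15/R = 31*(-1/20) - 15/R = -31/20 - 15/R)
(3936 + ((-1213 - 370) + 1360))*(U(9) - 4536) = (3936 + ((-1213 - 370) + 1360))*((-31/20 - 15/9) - 4536) = (3936 + (-1583 + 1360))*((-31/20 - 15*⅑) - 4536) = (3936 - 223)*((-31/20 - 5/3) - 4536) = 3713*(-193/60 - 4536) = 3713*(-272353/60) = -1011246689/60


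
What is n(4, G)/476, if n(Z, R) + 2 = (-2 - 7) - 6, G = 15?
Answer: -1/28 ≈ -0.035714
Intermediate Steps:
n(Z, R) = -17 (n(Z, R) = -2 + ((-2 - 7) - 6) = -2 + (-9 - 6) = -2 - 15 = -17)
n(4, G)/476 = -17/476 = -17*1/476 = -1/28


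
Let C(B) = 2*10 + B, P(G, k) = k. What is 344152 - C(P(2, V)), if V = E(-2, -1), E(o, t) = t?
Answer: 344133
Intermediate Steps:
V = -1
C(B) = 20 + B
344152 - C(P(2, V)) = 344152 - (20 - 1) = 344152 - 1*19 = 344152 - 19 = 344133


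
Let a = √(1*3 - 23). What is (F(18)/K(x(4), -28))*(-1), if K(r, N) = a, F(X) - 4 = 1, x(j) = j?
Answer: I*√5/2 ≈ 1.118*I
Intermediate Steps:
a = 2*I*√5 (a = √(3 - 23) = √(-20) = 2*I*√5 ≈ 4.4721*I)
F(X) = 5 (F(X) = 4 + 1 = 5)
K(r, N) = 2*I*√5
(F(18)/K(x(4), -28))*(-1) = (5/((2*I*√5)))*(-1) = (5*(-I*√5/10))*(-1) = -I*√5/2*(-1) = I*√5/2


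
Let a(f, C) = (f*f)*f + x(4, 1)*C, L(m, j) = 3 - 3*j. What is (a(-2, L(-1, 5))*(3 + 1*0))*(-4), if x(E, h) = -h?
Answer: -48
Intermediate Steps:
a(f, C) = f³ - C (a(f, C) = (f*f)*f + (-1*1)*C = f²*f - C = f³ - C)
(a(-2, L(-1, 5))*(3 + 1*0))*(-4) = (((-2)³ - (3 - 3*5))*(3 + 1*0))*(-4) = ((-8 - (3 - 15))*(3 + 0))*(-4) = ((-8 - 1*(-12))*3)*(-4) = ((-8 + 12)*3)*(-4) = (4*3)*(-4) = 12*(-4) = -48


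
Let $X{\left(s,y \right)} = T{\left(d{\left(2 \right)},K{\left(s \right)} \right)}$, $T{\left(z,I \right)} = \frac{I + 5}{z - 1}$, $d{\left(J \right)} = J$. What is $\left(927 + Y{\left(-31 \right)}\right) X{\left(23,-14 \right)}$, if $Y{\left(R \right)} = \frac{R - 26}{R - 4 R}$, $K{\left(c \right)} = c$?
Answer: $\frac{804104}{31} \approx 25939.0$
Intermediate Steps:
$T{\left(z,I \right)} = \frac{5 + I}{-1 + z}$
$Y{\left(R \right)} = - \frac{-26 + R}{3 R}$ ($Y{\left(R \right)} = \frac{-26 + R}{\left(-3\right) R} = \left(-26 + R\right) \left(- \frac{1}{3 R}\right) = - \frac{-26 + R}{3 R}$)
$X{\left(s,y \right)} = 5 + s$ ($X{\left(s,y \right)} = \frac{5 + s}{-1 + 2} = \frac{5 + s}{1} = 1 \left(5 + s\right) = 5 + s$)
$\left(927 + Y{\left(-31 \right)}\right) X{\left(23,-14 \right)} = \left(927 + \frac{26 - -31}{3 \left(-31\right)}\right) \left(5 + 23\right) = \left(927 + \frac{1}{3} \left(- \frac{1}{31}\right) \left(26 + 31\right)\right) 28 = \left(927 + \frac{1}{3} \left(- \frac{1}{31}\right) 57\right) 28 = \left(927 - \frac{19}{31}\right) 28 = \frac{28718}{31} \cdot 28 = \frac{804104}{31}$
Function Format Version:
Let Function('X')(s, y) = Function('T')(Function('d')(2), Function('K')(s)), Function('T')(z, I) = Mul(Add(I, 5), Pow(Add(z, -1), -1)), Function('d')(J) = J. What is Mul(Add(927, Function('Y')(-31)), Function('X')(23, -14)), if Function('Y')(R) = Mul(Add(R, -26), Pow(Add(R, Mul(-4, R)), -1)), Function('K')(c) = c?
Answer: Rational(804104, 31) ≈ 25939.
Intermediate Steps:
Function('T')(z, I) = Mul(Pow(Add(-1, z), -1), Add(5, I)) (Function('T')(z, I) = Mul(Add(5, I), Pow(Add(-1, z), -1)) = Mul(Pow(Add(-1, z), -1), Add(5, I)))
Function('Y')(R) = Mul(Rational(-1, 3), Pow(R, -1), Add(-26, R)) (Function('Y')(R) = Mul(Add(-26, R), Pow(Mul(-3, R), -1)) = Mul(Add(-26, R), Mul(Rational(-1, 3), Pow(R, -1))) = Mul(Rational(-1, 3), Pow(R, -1), Add(-26, R)))
Function('X')(s, y) = Add(5, s) (Function('X')(s, y) = Mul(Pow(Add(-1, 2), -1), Add(5, s)) = Mul(Pow(1, -1), Add(5, s)) = Mul(1, Add(5, s)) = Add(5, s))
Mul(Add(927, Function('Y')(-31)), Function('X')(23, -14)) = Mul(Add(927, Mul(Rational(1, 3), Pow(-31, -1), Add(26, Mul(-1, -31)))), Add(5, 23)) = Mul(Add(927, Mul(Rational(1, 3), Rational(-1, 31), Add(26, 31))), 28) = Mul(Add(927, Mul(Rational(1, 3), Rational(-1, 31), 57)), 28) = Mul(Add(927, Rational(-19, 31)), 28) = Mul(Rational(28718, 31), 28) = Rational(804104, 31)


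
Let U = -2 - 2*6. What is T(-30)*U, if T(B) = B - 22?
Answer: 728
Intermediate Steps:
T(B) = -22 + B
U = -14 (U = -2 - 12 = -14)
T(-30)*U = (-22 - 30)*(-14) = -52*(-14) = 728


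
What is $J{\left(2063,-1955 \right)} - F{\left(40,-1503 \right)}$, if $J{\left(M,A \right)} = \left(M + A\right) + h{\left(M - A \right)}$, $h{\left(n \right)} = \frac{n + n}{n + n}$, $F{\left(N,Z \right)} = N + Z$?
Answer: $1572$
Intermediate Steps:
$h{\left(n \right)} = 1$ ($h{\left(n \right)} = \frac{2 n}{2 n} = 2 n \frac{1}{2 n} = 1$)
$J{\left(M,A \right)} = 1 + A + M$ ($J{\left(M,A \right)} = \left(M + A\right) + 1 = \left(A + M\right) + 1 = 1 + A + M$)
$J{\left(2063,-1955 \right)} - F{\left(40,-1503 \right)} = \left(1 - 1955 + 2063\right) - \left(40 - 1503\right) = 109 - -1463 = 109 + 1463 = 1572$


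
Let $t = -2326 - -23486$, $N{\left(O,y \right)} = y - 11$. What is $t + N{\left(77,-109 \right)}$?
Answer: $21040$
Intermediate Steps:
$N{\left(O,y \right)} = -11 + y$
$t = 21160$ ($t = -2326 + 23486 = 21160$)
$t + N{\left(77,-109 \right)} = 21160 - 120 = 21040$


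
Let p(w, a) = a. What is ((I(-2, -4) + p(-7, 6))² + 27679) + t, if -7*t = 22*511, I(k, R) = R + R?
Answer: 26077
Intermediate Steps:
I(k, R) = 2*R
t = -1606 (t = -22*511/7 = -⅐*11242 = -1606)
((I(-2, -4) + p(-7, 6))² + 27679) + t = ((2*(-4) + 6)² + 27679) - 1606 = ((-8 + 6)² + 27679) - 1606 = ((-2)² + 27679) - 1606 = (4 + 27679) - 1606 = 27683 - 1606 = 26077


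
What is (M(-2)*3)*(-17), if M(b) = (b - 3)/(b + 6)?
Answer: 255/4 ≈ 63.750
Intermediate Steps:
M(b) = (-3 + b)/(6 + b)
(M(-2)*3)*(-17) = (((-3 - 2)/(6 - 2))*3)*(-17) = ((-5/4)*3)*(-17) = (((1/4)*(-5))*3)*(-17) = -5/4*3*(-17) = -15/4*(-17) = 255/4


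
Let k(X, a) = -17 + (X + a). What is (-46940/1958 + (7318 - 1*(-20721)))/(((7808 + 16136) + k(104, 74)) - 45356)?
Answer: -27426711/20804729 ≈ -1.3183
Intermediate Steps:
k(X, a) = -17 + X + a
(-46940/1958 + (7318 - 1*(-20721)))/(((7808 + 16136) + k(104, 74)) - 45356) = (-46940/1958 + (7318 - 1*(-20721)))/(((7808 + 16136) + (-17 + 104 + 74)) - 45356) = (-46940*1/1958 + (7318 + 20721))/((23944 + 161) - 45356) = (-23470/979 + 28039)/(24105 - 45356) = (27426711/979)/(-21251) = (27426711/979)*(-1/21251) = -27426711/20804729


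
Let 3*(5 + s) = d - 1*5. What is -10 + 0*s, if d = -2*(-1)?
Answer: -10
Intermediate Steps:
d = 2
s = -6 (s = -5 + (2 - 1*5)/3 = -5 + (2 - 5)/3 = -5 + (⅓)*(-3) = -5 - 1 = -6)
-10 + 0*s = -10 + 0*(-6) = -10 + 0 = -10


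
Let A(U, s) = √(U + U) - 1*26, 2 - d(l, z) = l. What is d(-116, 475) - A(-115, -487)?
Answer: 144 - I*√230 ≈ 144.0 - 15.166*I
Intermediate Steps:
d(l, z) = 2 - l
A(U, s) = -26 + √2*√U (A(U, s) = √(2*U) - 26 = √2*√U - 26 = -26 + √2*√U)
d(-116, 475) - A(-115, -487) = (2 - 1*(-116)) - (-26 + √2*√(-115)) = (2 + 116) - (-26 + √2*(I*√115)) = 118 - (-26 + I*√230) = 118 + (26 - I*√230) = 144 - I*√230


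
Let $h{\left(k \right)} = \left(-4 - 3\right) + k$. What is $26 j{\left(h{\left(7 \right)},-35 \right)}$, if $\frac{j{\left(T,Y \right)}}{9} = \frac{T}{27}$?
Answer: $0$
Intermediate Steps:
$h{\left(k \right)} = -7 + k$
$j{\left(T,Y \right)} = \frac{T}{3}$ ($j{\left(T,Y \right)} = 9 \frac{T}{27} = \frac{T}{3}$)
$26 j{\left(h{\left(7 \right)},-35 \right)} = 26 \frac{-7 + 7}{3} = 26 \cdot \frac{1}{3} \cdot 0 = 26 \cdot 0 = 0$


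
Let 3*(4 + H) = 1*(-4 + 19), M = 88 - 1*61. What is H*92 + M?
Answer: 119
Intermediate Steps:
M = 27 (M = 88 - 61 = 27)
H = 1 (H = -4 + (1*(-4 + 19))/3 = -4 + (1*15)/3 = -4 + (⅓)*15 = -4 + 5 = 1)
H*92 + M = 1*92 + 27 = 92 + 27 = 119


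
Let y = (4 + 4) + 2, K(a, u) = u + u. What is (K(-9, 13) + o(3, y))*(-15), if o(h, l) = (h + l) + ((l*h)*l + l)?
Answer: -5235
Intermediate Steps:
K(a, u) = 2*u
y = 10 (y = 8 + 2 = 10)
o(h, l) = h + 2*l + h*l**2 (o(h, l) = (h + l) + ((h*l)*l + l) = (h + l) + (h*l**2 + l) = (h + l) + (l + h*l**2) = h + 2*l + h*l**2)
(K(-9, 13) + o(3, y))*(-15) = (2*13 + (3 + 2*10 + 3*10**2))*(-15) = (26 + (3 + 20 + 3*100))*(-15) = (26 + (3 + 20 + 300))*(-15) = (26 + 323)*(-15) = 349*(-15) = -5235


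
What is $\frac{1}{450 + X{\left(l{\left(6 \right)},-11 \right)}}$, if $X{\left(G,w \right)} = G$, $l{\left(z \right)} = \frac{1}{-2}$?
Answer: $\frac{2}{899} \approx 0.0022247$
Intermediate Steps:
$l{\left(z \right)} = - \frac{1}{2}$
$\frac{1}{450 + X{\left(l{\left(6 \right)},-11 \right)}} = \frac{1}{450 - \frac{1}{2}} = \frac{1}{\frac{899}{2}} = \frac{2}{899}$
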